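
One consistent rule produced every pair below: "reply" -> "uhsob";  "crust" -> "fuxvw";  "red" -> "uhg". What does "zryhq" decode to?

woven

Compare letters: r→u is +3, e→h is +3, p→s is +3 — a constant shift. Every letter moves 3 places later in the alphabet, wrapping around z→a.
Decoding zryhq: z−3=w, r−3=o, y−3=v, h−3=e, q−3=n.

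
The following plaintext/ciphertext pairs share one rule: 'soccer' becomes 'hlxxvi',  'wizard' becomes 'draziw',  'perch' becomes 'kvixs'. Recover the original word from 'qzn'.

jam

Letters are reflected about the middle of the alphabet (position → 25−position): Atbash.
Reversing it on qzn: q↔j, z↔a, n↔m.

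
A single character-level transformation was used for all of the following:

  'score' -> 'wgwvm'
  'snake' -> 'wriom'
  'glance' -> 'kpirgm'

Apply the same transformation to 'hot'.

lwx

The shift depends on letter class: consonant s→w is +4, but vowel o→w is +8. Two shifts are in play — +8 for a/e/i/o/u, +4 for every other letter.
On hot: h(cons)+4=l, o(vowel)+8=w, t(cons)+4=x.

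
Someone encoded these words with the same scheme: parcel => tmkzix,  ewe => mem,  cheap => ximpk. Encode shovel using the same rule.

tmdwpa

The output letters match the input read backwards, each shifted +8: parcel reversed is lecrap. Read the word backwards and shift each letter +8.
On shovel: reverse → levohs; then shift: l+8=t, e+8=m, v+8=d, o+8=w, h+8=p, s+8=a.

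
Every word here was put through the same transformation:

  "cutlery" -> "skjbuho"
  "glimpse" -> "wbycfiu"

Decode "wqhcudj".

Every letter moves 16 places later in the alphabet, wrapping around z→a.
Decoding wqhcudj: w−16=g, q−16=a, h−16=r, c−16=m, u−16=e, d−16=n, j−16=t.

garment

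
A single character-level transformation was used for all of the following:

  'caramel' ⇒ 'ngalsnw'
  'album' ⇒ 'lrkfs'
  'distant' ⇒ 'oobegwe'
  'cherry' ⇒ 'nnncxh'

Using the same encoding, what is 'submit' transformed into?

dakxoc

Shifts by position in caramel: pos 0: c→n (+11), pos 1: a→g (+6), pos 2: r→a (+9), pos 3: a→l (+11), pos 4: m→s (+6), pos 5: e→n (+9) — repeating every 3. The shifts repeat in a cycle of length 3: positions 0,1,… shift by +11, +6, +9, then the pattern repeats.
On submit: s+11=d, u+6=a, b+9=k, m+11=x, i+6=o, t+9=c.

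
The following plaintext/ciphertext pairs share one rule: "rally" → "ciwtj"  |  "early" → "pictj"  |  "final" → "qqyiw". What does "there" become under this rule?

Shifts by position in rally: pos 0: r→c (+11), pos 1: a→i (+8), pos 2: l→w (+11), pos 3: l→t (+8) — repeating every 2. A repeating key of period 2 is used — shifts +11, +8 over and over.
Applying it to there: t+11=e, h+8=p, e+11=p, r+8=z, e+11=p.

eppzp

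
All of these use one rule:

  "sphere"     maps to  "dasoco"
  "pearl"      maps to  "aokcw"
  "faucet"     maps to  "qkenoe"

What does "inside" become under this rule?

sydsoo

The shift depends on letter class: consonant s→d is +11, but vowel e→o is +10. The rule splits by letter class: vowels +10, consonants +11.
Applying it to inside: i(vowel)+10=s, n(cons)+11=y, s(cons)+11=d, i(vowel)+10=s, d(cons)+11=o, e(vowel)+10=o.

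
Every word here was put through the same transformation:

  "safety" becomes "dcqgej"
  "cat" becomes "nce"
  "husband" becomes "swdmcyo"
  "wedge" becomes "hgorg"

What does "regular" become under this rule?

cgrwwcc

The shift depends on letter class: consonant s→d is +11, but vowel a→c is +2. Vowels shift forward by 2 and consonants shift forward by 11.
For regular: r(cons)+11=c, e(vowel)+2=g, g(cons)+11=r, u(vowel)+2=w, l(cons)+11=w, a(vowel)+2=c, r(cons)+11=c.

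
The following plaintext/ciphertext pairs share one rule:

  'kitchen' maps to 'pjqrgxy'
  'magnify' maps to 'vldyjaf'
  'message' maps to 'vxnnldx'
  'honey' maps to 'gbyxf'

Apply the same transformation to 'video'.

Each letter's alphabet position (a=0..z=25) is mapped through 3·x+11 mod 26 — an affine cipher.
On video: v(21)→3·21+11≡22=w; i(8)→3·8+11≡9=j; d(3)→3·3+11≡20=u; e(4)→3·4+11≡23=x; o(14)→3·14+11≡1=b (all mod 26).

wjuxb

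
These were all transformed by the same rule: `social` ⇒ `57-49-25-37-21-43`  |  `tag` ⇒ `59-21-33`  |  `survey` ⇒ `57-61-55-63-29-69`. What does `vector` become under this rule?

63-29-25-59-49-55

s(#19)→57 and o(#15)→49: differences scale by 2, so n = 2·pos + 19. The formula is n = 2×(alphabet index, a=1) + 19.
Applying it to vector: v=22→63, e=5→29, c=3→25, t=20→59, o=15→49, r=18→55.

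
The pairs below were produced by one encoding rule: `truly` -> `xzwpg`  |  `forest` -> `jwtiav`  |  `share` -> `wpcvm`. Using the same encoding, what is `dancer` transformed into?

Shifts by position in truly: pos 0: t→x (+4), pos 1: r→z (+8), pos 2: u→w (+2), pos 3: l→p (+4), pos 4: y→g (+8) — repeating every 3. The shifts repeat in a cycle of length 3: positions 0,1,… shift by +4, +8, +2, then the pattern repeats.
Applying it to dancer: d+4=h, a+8=i, n+2=p, c+4=g, e+8=m, r+2=t.

hipgmt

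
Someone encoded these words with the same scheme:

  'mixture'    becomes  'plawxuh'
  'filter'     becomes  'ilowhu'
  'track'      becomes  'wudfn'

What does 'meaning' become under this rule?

phdqlqj

It's a constant shift of +3 (ROT3).
On meaning: m+3=p, e+3=h, a+3=d, n+3=q, i+3=l, n+3=q, g+3=j.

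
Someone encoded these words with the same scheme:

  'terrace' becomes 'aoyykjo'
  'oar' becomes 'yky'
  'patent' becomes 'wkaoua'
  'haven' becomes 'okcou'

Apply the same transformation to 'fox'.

The shift depends on letter class: consonant t→a is +7, but vowel e→o is +10. Vowels shift forward by 10 and consonants shift forward by 7.
Applying it to fox: f(cons)+7=m, o(vowel)+10=y, x(cons)+7=e.

mye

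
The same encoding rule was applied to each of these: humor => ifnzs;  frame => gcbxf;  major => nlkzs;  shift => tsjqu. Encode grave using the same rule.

Shifts by position in humor: pos 0: h→i (+1), pos 1: u→f (+11), pos 2: m→n (+1), pos 3: o→z (+11) — repeating every 2. A repeating key of period 2 is used — shifts +1, +11 over and over.
For grave: g+1=h, r+11=c, a+1=b, v+11=g, e+1=f.

hcbgf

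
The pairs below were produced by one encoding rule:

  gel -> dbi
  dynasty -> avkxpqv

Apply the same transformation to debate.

Every letter moves 23 places later in the alphabet, wrapping around z→a.
On debate: d+23=a, e+23=b, b+23=y, a+23=x, t+23=q, e+23=b.

abyxqb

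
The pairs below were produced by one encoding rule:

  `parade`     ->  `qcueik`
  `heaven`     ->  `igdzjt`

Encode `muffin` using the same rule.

In parade: p→q is +1, a→c is +2, r→u is +3, a→e is +4 — the shift increases by 1 each position. Each letter shifts forward by (position + 1), i.e. 1, 2, 3, … — the shift grows by one for each successive letter.
For muffin: m+1=n, u+2=w, f+3=i, f+4=j, i+5=n, n+6=t.

nwijnt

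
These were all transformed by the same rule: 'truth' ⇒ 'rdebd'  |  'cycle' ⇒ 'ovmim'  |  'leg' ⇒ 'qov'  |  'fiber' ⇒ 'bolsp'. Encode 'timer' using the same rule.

The output letters match the input read backwards, each shifted +10: truth reversed is hturt. Read the word backwards and shift each letter +10.
On timer: reverse → remit; then shift: r+10=b, e+10=o, m+10=w, i+10=s, t+10=d.

bowsd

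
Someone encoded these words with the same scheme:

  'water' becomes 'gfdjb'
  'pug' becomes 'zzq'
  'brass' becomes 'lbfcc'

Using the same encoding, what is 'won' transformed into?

The shift depends on letter class: consonant w→g is +10, but vowel a→f is +5. The rule splits by letter class: vowels +5, consonants +10.
Applying it to won: w(cons)+10=g, o(vowel)+5=t, n(cons)+10=x.

gtx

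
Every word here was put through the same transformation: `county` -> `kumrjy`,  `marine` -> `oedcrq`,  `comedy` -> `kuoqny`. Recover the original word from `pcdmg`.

c(2)→k(10) and o(14)→u(20) fit y≡3x+4 (mod 26); the inverse of 3 mod 26 is 9. Each letter's alphabet position (a=0..z=25) is mapped through 3·x+4 mod 26 — an affine cipher.
Undoing it on pcdmg: p(15)→9·(15−4)≡21=v; c(2)→9·(2−4)≡8=i; d(3)→9·(3−4)≡17=r; m(12)→9·(12−4)≡20=u; g(6)→9·(6−4)≡18=s (all mod 26).

virus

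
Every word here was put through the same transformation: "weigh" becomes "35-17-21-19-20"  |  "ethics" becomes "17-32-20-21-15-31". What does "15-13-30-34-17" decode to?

The number is (letter's place in the alphabet, a=1) + 12.
Decoding 15-13-30-34-17: 15→(15−12)÷1=3=c, 13→(13−12)÷1=1=a, 30→(30−12)÷1=18=r, 34→(34−12)÷1=22=v, 17→(17−12)÷1=5=e.

carve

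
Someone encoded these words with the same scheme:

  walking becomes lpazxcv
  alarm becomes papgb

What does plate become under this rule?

eapit

Compare letters: w→l is +15, a→p is +15, l→a is +15 — a constant shift. This is a Caesar cipher with shift 15.
Applying it to plate: p+15=e, l+15=a, a+15=p, t+15=i, e+15=t.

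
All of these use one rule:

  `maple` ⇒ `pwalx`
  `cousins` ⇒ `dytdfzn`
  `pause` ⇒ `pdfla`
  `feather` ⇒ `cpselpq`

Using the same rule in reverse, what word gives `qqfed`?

The output letters match the input read backwards, each shifted +11: maple reversed is elpam. Two steps: reverse the string, then apply a Caesar shift of +11.
Reversing it on qqfed: shift back: q−11=f, q−11=f, f−11=u, e−11=t, d−11=s → ffuts; then reverse → stuff.

stuff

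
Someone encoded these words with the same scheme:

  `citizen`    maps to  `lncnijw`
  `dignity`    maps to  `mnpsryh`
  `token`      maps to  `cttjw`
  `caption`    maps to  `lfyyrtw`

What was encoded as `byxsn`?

Shifts by position in citizen: pos 0: c→l (+9), pos 1: i→n (+5), pos 2: t→c (+9), pos 3: i→n (+5) — repeating every 2. It's a Vigenère-style cipher with numeric key [9,5]: position i shifts by key[i mod 2].
Reversing it on byxsn: b−9=s, y−5=t, x−9=o, s−5=n, n−9=e.

stone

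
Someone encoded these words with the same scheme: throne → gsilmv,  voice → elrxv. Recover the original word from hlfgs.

This is the alphabet-reversal cipher (Atbash): a becomes z, b becomes y, etc.
Undoing it on hlfgs: h↔s, l↔o, f↔u, g↔t, s↔h.

south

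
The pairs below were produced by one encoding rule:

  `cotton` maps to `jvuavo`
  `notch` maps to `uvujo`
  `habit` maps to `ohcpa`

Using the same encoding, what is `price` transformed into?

wyjjl

Shifts by position in cotton: pos 0: c→j (+7), pos 1: o→v (+7), pos 2: t→u (+1), pos 3: t→a (+7), pos 4: o→v (+7), pos 5: n→o (+1) — repeating every 3. A repeating key of period 3 is used — shifts +7, +7, +1 over and over.
On price: p+7=w, r+7=y, i+1=j, c+7=j, e+7=l.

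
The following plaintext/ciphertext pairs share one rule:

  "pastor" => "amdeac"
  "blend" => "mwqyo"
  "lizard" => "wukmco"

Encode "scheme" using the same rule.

The rule splits by letter class: vowels +12, consonants +11.
Applying it to scheme: s(cons)+11=d, c(cons)+11=n, h(cons)+11=s, e(vowel)+12=q, m(cons)+11=x, e(vowel)+12=q.

dnsqxq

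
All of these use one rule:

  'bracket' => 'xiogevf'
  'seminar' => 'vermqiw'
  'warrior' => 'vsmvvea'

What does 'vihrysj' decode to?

founder

The output letters match the input read backwards, each shifted +4: bracket reversed is tekcarb. Read the word backwards and shift each letter +4.
Decoding vihrysj: shift back: v−4=r, i−4=e, h−4=d, r−4=n, y−4=u, s−4=o, j−4=f → rednuof; then reverse → founder.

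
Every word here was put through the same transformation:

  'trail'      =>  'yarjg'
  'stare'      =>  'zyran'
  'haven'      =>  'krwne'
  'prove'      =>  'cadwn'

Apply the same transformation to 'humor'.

kxfda

t(19)→y(24) and r(17)→a(0) fit y≡25x+17 (mod 26); the inverse of 25 mod 26 is 25. Treating letters as 0–25, the rule is x ↦ 25x + 17 (mod 26).
Applying it to humor: h(7)→25·7+17≡10=k; u(20)→25·20+17≡23=x; m(12)→25·12+17≡5=f; o(14)→25·14+17≡3=d; r(17)→25·17+17≡0=a (all mod 26).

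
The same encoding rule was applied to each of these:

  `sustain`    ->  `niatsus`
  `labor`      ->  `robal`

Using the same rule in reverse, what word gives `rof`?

The word is simply reversed.
Reversing it on rof: then reverse → for.

for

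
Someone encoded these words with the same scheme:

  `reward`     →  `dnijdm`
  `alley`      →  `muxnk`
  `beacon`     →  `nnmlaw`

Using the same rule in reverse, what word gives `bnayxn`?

Shifts by position in reward: pos 0: r→d (+12), pos 1: e→n (+9), pos 2: w→i (+12), pos 3: a→j (+9) — repeating every 2. It's a Vigenère-style cipher with numeric key [12,9]: position i shifts by key[i mod 2].
Reversing it on bnayxn: b−12=p, n−9=e, a−12=o, y−9=p, x−12=l, n−9=e.

people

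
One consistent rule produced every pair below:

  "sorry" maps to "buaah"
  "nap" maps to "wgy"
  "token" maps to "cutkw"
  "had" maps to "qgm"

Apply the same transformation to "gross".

The rule splits by letter class: vowels +6, consonants +9.
Applying it to gross: g(cons)+9=p, r(cons)+9=a, o(vowel)+6=u, s(cons)+9=b, s(cons)+9=b.

paubb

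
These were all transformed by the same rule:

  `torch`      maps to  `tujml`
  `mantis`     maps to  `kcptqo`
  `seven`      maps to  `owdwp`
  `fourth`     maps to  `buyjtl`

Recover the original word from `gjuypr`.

t(19)→t(19) and o(14)→u(20) fit y≡5x+2 (mod 26); the inverse of 5 mod 26 is 21. Each letter's alphabet position (a=0..z=25) is mapped through 5·x+2 mod 26 — an affine cipher.
Decoding gjuypr: g(6)→21·(6−2)≡6=g; j(9)→21·(9−2)≡17=r; u(20)→21·(20−2)≡14=o; y(24)→21·(24−2)≡20=u; p(15)→21·(15−2)≡13=n; r(17)→21·(17−2)≡3=d (all mod 26).

ground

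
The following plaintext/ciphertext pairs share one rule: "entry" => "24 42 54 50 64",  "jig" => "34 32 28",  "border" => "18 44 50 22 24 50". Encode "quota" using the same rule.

48 56 44 54 16

e(#5)→24 and n(#14)→42: differences scale by 2, so n = 2·pos + 14. The formula is n = 2×(alphabet index, a=1) + 14.
For quota: q=17→48, u=21→56, o=15→44, t=20→54, a=1→16.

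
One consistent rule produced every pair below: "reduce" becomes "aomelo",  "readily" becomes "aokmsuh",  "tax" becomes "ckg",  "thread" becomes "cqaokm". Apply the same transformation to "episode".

Vowels shift forward by 10 and consonants shift forward by 9.
On episode: e(vowel)+10=o, p(cons)+9=y, i(vowel)+10=s, s(cons)+9=b, o(vowel)+10=y, d(cons)+9=m, e(vowel)+10=o.

oysbymo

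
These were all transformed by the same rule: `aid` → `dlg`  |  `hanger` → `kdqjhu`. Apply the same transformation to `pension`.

shqvlrq

This is a Caesar cipher with shift 3.
On pension: p+3=s, e+3=h, n+3=q, s+3=v, i+3=l, o+3=r, n+3=q.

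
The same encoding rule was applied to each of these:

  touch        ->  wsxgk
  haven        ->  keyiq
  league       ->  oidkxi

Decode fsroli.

Shifts by position in touch: pos 0: t→w (+3), pos 1: o→s (+4), pos 2: u→x (+3), pos 3: c→g (+4) — repeating every 2. The shifts repeat in a cycle of length 2: positions 0,1,… shift by +3, +4, then the pattern repeats.
Decoding fsroli: f−3=c, s−4=o, r−3=o, o−4=k, l−3=i, i−4=e.

cookie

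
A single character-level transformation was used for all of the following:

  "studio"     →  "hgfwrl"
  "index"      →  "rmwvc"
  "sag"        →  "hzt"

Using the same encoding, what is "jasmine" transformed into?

Each pair mirrors across the alphabet (s↔h, t↔g, u↔f): positions sum to 25. This is the alphabet-reversal cipher (Atbash): a becomes z, b becomes y, etc.
Applying it to jasmine: j↔q, a↔z, s↔h, m↔n, i↔r, n↔m, e↔v.

qzhnrmv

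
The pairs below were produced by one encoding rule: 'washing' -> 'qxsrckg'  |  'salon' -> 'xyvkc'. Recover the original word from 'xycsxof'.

venison

The output letters match the input read backwards, each shifted +10: washing reversed is gnihsaw. Read the word backwards and shift each letter +10.
Decoding xycsxof: shift back: x−10=n, y−10=o, c−10=s, s−10=i, x−10=n, o−10=e, f−10=v → nosinev; then reverse → venison.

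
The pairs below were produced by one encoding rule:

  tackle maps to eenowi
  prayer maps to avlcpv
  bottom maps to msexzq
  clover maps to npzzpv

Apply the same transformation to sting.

dxtrr

Shifts by position in tackle: pos 0: t→e (+11), pos 1: a→e (+4), pos 2: c→n (+11), pos 3: k→o (+4) — repeating every 2. It's a Vigenère-style cipher with numeric key [11,4]: position i shifts by key[i mod 2].
On sting: s+11=d, t+4=x, i+11=t, n+4=r, g+11=r.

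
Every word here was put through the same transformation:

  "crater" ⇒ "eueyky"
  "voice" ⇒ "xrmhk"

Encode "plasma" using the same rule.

roexsh

Letter i (0-indexed) is shifted by i+2, so successive shifts are 2, 3, 4, ….
On plasma: p+2=r, l+3=o, a+4=e, s+5=x, m+6=s, a+7=h.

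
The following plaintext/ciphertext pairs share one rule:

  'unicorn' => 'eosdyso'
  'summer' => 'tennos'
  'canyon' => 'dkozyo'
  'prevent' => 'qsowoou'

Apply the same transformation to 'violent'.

wsymoou

The shift depends on letter class: consonant n→o is +1, but vowel u→e is +10. Vowels shift forward by 10 and consonants shift forward by 1.
For violent: v(cons)+1=w, i(vowel)+10=s, o(vowel)+10=y, l(cons)+1=m, e(vowel)+10=o, n(cons)+1=o, t(cons)+1=u.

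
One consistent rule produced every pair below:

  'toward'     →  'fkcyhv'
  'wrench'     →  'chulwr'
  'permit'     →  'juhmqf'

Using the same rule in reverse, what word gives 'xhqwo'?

brick

t(19)→f(5) and o(14)→k(10) fit y≡25x+24 (mod 26); the inverse of 25 mod 26 is 25. This is an affine cipher: with a=0,…,z=25, each position x becomes (25x+24) mod 26.
Undoing it on xhqwo: x(23)→25·(23−24)≡1=b; h(7)→25·(7−24)≡17=r; q(16)→25·(16−24)≡8=i; w(22)→25·(22−24)≡2=c; o(14)→25·(14−24)≡10=k (all mod 26).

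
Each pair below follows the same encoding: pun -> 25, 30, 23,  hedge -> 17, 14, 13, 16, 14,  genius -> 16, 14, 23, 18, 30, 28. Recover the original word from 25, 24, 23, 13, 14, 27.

Letters become their 1-based position plus 9 (so a→10, b→11, …).
Decoding 25, 24, 23, 13, 14, 27: 25→(25−9)÷1=16=p, 24→(24−9)÷1=15=o, 23→(23−9)÷1=14=n, 13→(13−9)÷1=4=d, 14→(14−9)÷1=5=e, 27→(27−9)÷1=18=r.

ponder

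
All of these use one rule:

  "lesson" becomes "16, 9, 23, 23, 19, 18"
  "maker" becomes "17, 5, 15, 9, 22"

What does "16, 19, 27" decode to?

l is letter #12 and maps to 16: an offset of 4. Each letter is replaced by its alphabet position (a=1..z=26) + 4.
Decoding 16, 19, 27: 16→(16−4)÷1=12=l, 19→(19−4)÷1=15=o, 27→(27−4)÷1=23=w.

low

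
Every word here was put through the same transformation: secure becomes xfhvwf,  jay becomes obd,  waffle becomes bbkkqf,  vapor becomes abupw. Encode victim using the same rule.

The shift depends on letter class: consonant s→x is +5, but vowel e→f is +1. Vowels shift forward by 1 and consonants shift forward by 5.
Applying it to victim: v(cons)+5=a, i(vowel)+1=j, c(cons)+5=h, t(cons)+5=y, i(vowel)+1=j, m(cons)+5=r.

ajhyjr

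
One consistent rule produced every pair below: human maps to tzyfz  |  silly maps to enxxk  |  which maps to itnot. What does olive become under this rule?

txnhj

Vowels shift forward by 5 and consonants shift forward by 12.
On olive: o(vowel)+5=t, l(cons)+12=x, i(vowel)+5=n, v(cons)+12=h, e(vowel)+5=j.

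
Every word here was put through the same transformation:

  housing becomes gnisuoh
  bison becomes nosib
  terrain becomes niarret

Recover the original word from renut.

The output letters match the input read backwards: housing reversed is gnisuoh. It's just the letters in reverse order.
Reversing it on renut: then reverse → tuner.

tuner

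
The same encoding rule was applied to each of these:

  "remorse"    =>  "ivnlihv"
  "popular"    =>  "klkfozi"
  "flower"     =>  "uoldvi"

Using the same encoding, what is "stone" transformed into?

hglmv

Each pair mirrors across the alphabet (r↔i, e↔v, m↔n): positions sum to 25. Letters are reflected about the middle of the alphabet (position → 25−position): Atbash.
For stone: s↔h, t↔g, o↔l, n↔m, e↔v.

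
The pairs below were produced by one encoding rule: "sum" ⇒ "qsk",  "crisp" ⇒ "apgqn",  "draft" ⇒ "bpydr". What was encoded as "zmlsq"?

bonus

Compare letters: s→q is +24, u→s is +24, m→k is +24 — a constant shift. This is a Caesar cipher with shift 24.
Decoding zmlsq: z−24=b, m−24=o, l−24=n, s−24=u, q−24=s.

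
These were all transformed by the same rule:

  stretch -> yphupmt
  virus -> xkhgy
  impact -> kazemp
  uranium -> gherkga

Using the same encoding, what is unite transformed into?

grkpu

s(18)→y(24) and t(19)→p(15) fit y≡17x+4 (mod 26); the inverse of 17 mod 26 is 23. This is an affine cipher: with a=0,…,z=25, each position x becomes (17x+4) mod 26.
For unite: u(20)→17·20+4≡6=g; n(13)→17·13+4≡17=r; i(8)→17·8+4≡10=k; t(19)→17·19+4≡15=p; e(4)→17·4+4≡20=u (all mod 26).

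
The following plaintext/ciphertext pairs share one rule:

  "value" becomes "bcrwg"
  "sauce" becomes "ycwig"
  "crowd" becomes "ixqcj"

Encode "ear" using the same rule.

gcx

Vowels shift forward by 2 and consonants shift forward by 6.
Applying it to ear: e(vowel)+2=g, a(vowel)+2=c, r(cons)+6=x.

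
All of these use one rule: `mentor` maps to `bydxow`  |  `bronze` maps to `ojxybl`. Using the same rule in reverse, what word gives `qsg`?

wig

The output letters match the input read backwards, each shifted +10: mentor reversed is rotnem. Read the word backwards and shift each letter +10.
Decoding qsg: shift back: q−10=g, s−10=i, g−10=w → giw; then reverse → wig.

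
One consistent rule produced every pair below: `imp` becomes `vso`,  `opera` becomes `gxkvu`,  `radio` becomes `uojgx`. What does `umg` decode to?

Read the word backwards and shift each letter +6.
Undoing it on umg: shift back: u−6=o, m−6=g, g−6=a → oga; then reverse → ago.

ago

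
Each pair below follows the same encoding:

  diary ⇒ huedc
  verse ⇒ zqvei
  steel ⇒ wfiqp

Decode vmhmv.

A repeating key of period 2 is used — shifts +4, +12 over and over.
Undoing it on vmhmv: v−4=r, m−12=a, h−4=d, m−12=a, v−4=r.

radar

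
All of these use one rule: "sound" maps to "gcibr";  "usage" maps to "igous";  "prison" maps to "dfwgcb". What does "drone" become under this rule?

rfcbs

Compare letters: s→g is +14, o→c is +14, u→i is +14 — a constant shift. Every letter moves 14 places later in the alphabet, wrapping around z→a.
On drone: d+14=r, r+14=f, o+14=c, n+14=b, e+14=s.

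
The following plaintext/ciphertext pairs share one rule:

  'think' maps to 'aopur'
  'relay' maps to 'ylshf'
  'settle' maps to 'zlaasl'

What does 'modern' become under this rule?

tvklyu

Compare letters: t→a is +7, h→o is +7, i→p is +7 — a constant shift. It's a constant shift of +7 (ROT7).
For modern: m+7=t, o+7=v, d+7=k, e+7=l, r+7=y, n+7=u.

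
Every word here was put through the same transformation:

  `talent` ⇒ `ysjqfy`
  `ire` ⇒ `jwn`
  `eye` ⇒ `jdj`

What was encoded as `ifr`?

mad

The word is reversed, then every letter is shifted forward by 5.
Undoing it on ifr: shift back: i−5=d, f−5=a, r−5=m → dam; then reverse → mad.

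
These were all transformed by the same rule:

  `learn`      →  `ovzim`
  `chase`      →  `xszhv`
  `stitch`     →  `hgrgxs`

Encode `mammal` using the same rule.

Each pair mirrors across the alphabet (l↔o, e↔v, a↔z): positions sum to 25. Letters are reflected about the middle of the alphabet (position → 25−position): Atbash.
On mammal: m↔n, a↔z, m↔n, m↔n, a↔z, l↔o.

nznnzo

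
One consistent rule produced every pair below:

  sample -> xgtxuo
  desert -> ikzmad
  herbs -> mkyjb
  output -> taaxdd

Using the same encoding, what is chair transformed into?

In sample: s→x is +5, a→g is +6, m→t is +7, p→x is +8 — the shift increases by 1 each position. Each letter shifts forward by (position + 5), i.e. 5, 6, 7, … — the shift grows by one for each successive letter.
On chair: c+5=h, h+6=n, a+7=h, i+8=q, r+9=a.

hnhqa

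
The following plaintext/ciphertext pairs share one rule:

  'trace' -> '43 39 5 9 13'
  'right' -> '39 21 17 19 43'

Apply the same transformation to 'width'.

49 21 11 43 19

t(#20)→43 and r(#18)→39: differences scale by 2, so n = 2·pos + 3. With a=1..z=26, the number is 2·pos + 3.
Applying it to width: w=23→49, i=9→21, d=4→11, t=20→43, h=8→19.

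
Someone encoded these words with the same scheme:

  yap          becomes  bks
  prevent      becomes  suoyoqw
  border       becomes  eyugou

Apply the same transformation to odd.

ygg

The shift depends on letter class: consonant y→b is +3, but vowel a→k is +10. The rule splits by letter class: vowels +10, consonants +3.
On odd: o(vowel)+10=y, d(cons)+3=g, d(cons)+3=g.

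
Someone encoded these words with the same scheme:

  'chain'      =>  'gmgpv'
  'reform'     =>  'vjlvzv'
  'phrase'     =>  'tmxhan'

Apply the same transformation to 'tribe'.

xwoim

Letter i (0-indexed) is shifted by i+4, so successive shifts are 4, 5, 6, ….
On tribe: t+4=x, r+5=w, i+6=o, b+7=i, e+8=m.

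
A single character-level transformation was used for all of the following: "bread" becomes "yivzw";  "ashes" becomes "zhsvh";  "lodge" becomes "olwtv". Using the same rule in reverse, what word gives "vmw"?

end

Each pair mirrors across the alphabet (b↔y, r↔i, e↔v): positions sum to 25. Each letter is replaced by its mirror in the alphabet: a↔z, b↔y, c↔x, and so on (the Atbash cipher).
Reversing it on vmw: v↔e, m↔n, w↔d.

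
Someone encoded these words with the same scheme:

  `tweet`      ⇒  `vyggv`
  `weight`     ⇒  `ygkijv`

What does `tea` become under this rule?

vgc

Compare letters: t→v is +2, w→y is +2, e→g is +2 — a constant shift. Each letter is shifted forward by 2 in the alphabet (a Caesar shift of +2).
On tea: t+2=v, e+2=g, a+2=c.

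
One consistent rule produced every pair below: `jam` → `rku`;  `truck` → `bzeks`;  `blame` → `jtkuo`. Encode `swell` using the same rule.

The shift depends on letter class: consonant j→r is +8, but vowel a→k is +10. Two shifts are in play — +10 for a/e/i/o/u, +8 for every other letter.
On swell: s(cons)+8=a, w(cons)+8=e, e(vowel)+10=o, l(cons)+8=t, l(cons)+8=t.

aeott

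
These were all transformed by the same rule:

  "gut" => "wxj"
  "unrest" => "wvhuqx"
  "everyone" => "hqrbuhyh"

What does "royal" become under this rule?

odbru

The output letters match the input read backwards, each shifted +3: gut reversed is tug. Two steps: reverse the string, then apply a Caesar shift of +3.
For royal: reverse → layor; then shift: l+3=o, a+3=d, y+3=b, o+3=r, r+3=u.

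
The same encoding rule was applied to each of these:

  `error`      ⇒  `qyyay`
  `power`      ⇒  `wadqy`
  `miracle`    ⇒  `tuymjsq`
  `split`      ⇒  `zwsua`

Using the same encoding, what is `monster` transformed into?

The shift depends on letter class: consonant r→y is +7, but vowel e→q is +12. Two shifts are in play — +12 for a/e/i/o/u, +7 for every other letter.
Applying it to monster: m(cons)+7=t, o(vowel)+12=a, n(cons)+7=u, s(cons)+7=z, t(cons)+7=a, e(vowel)+12=q, r(cons)+7=y.

tauzaqy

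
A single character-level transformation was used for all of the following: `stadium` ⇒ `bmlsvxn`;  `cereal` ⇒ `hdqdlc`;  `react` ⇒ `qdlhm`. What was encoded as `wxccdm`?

s(18)→b(1) and t(19)→m(12) fit y≡11x+11 (mod 26); the inverse of 11 mod 26 is 19. This is an affine cipher: with a=0,…,z=25, each position x becomes (11x+11) mod 26.
Decoding wxccdm: w(22)→19·(22−11)≡1=b; x(23)→19·(23−11)≡20=u; c(2)→19·(2−11)≡11=l; c(2)→19·(2−11)≡11=l; d(3)→19·(3−11)≡4=e; m(12)→19·(12−11)≡19=t (all mod 26).

bullet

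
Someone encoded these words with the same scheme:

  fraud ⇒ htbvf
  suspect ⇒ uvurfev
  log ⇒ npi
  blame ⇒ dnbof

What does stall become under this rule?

The shift depends on letter class: consonant f→h is +2, but vowel a→b is +1. Two shifts are in play — +1 for a/e/i/o/u, +2 for every other letter.
Applying it to stall: s(cons)+2=u, t(cons)+2=v, a(vowel)+1=b, l(cons)+2=n, l(cons)+2=n.

uvbnn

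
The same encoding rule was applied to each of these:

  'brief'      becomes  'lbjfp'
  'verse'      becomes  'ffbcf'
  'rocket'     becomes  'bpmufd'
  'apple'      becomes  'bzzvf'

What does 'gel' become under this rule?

qfv

The shift depends on letter class: consonant b→l is +10, but vowel i→j is +1. Two shifts are in play — +1 for a/e/i/o/u, +10 for every other letter.
On gel: g(cons)+10=q, e(vowel)+1=f, l(cons)+10=v.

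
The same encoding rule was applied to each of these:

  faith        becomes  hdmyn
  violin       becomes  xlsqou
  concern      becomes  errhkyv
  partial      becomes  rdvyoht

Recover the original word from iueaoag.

In faith: f→h is +2, a→d is +3, i→m is +4, t→y is +5 — the shift increases by 1 each position. Each letter shifts forward by (position + 2), i.e. 2, 3, 4, … — the shift grows by one for each successive letter.
Undoing it on iueaoag: i−2=g, u−3=r, e−4=a, a−5=v, o−6=i, a−7=t, g−8=y.

gravity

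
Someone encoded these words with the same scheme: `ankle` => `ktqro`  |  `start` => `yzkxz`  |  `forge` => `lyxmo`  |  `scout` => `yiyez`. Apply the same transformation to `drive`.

jxsbo

Two shifts are in play — +10 for a/e/i/o/u, +6 for every other letter.
Applying it to drive: d(cons)+6=j, r(cons)+6=x, i(vowel)+10=s, v(cons)+6=b, e(vowel)+10=o.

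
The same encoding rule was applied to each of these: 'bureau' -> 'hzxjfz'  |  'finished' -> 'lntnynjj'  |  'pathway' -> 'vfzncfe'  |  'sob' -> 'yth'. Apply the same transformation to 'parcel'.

vfxijr

The shift depends on letter class: consonant b→h is +6, but vowel u→z is +5. Two shifts are in play — +5 for a/e/i/o/u, +6 for every other letter.
Applying it to parcel: p(cons)+6=v, a(vowel)+5=f, r(cons)+6=x, c(cons)+6=i, e(vowel)+5=j, l(cons)+6=r.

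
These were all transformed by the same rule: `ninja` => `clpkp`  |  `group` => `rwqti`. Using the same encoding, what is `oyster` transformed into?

The output letters match the input read backwards, each shifted +2: ninja reversed is ajnin. Two steps: reverse the string, then apply a Caesar shift of +2.
Applying it to oyster: reverse → retsyo; then shift: r+2=t, e+2=g, t+2=v, s+2=u, y+2=a, o+2=q.

tgvuaq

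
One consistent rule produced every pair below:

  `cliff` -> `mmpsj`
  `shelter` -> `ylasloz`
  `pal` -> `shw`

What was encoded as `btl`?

emu

The output letters match the input read backwards, each shifted +7: cliff reversed is ffilc. The word is reversed, then every letter is shifted forward by 7.
Decoding btl: shift back: b−7=u, t−7=m, l−7=e → ume; then reverse → emu.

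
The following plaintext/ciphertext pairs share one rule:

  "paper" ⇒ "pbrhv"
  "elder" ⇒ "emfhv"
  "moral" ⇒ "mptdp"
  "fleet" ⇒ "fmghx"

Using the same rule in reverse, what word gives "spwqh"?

sound

Letter i (0-indexed) is shifted by i+0, so successive shifts are 0, 1, 2, ….
Reversing it on spwqh: s−0=s, p−1=o, w−2=u, q−3=n, h−4=d.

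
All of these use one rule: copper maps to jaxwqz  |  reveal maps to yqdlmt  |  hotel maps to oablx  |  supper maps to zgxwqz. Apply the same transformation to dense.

kqvzq

It's a Vigenère-style cipher with numeric key [7,12,8]: position i shifts by key[i mod 3].
Applying it to dense: d+7=k, e+12=q, n+8=v, s+7=z, e+12=q.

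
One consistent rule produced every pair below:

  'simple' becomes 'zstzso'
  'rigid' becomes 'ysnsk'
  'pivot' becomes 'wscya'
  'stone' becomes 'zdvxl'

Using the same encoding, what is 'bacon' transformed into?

ikjyu

Shifts by position in simple: pos 0: s→z (+7), pos 1: i→s (+10), pos 2: m→t (+7), pos 3: p→z (+10) — repeating every 2. The shifts repeat in a cycle of length 2: positions 0,1,… shift by +7, +10, then the pattern repeats.
On bacon: b+7=i, a+10=k, c+7=j, o+10=y, n+7=u.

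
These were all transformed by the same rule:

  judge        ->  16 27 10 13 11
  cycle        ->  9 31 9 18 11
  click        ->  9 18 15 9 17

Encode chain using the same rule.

j is letter #10 and maps to 16: an offset of 6. The number is (letter's place in the alphabet, a=1) + 6.
For chain: c=3→9, h=8→14, a=1→7, i=9→15, n=14→20.

9 14 7 15 20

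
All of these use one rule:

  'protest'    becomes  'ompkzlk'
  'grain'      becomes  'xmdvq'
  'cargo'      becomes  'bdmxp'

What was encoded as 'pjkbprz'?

outcome

Treating letters as 0–25, the rule is x ↦ 25x + 3 (mod 26).
Undoing it on pjkbprz: p(15)→25·(15−3)≡14=o; j(9)→25·(9−3)≡20=u; k(10)→25·(10−3)≡19=t; b(1)→25·(1−3)≡2=c; p(15)→25·(15−3)≡14=o; r(17)→25·(17−3)≡12=m; z(25)→25·(25−3)≡4=e (all mod 26).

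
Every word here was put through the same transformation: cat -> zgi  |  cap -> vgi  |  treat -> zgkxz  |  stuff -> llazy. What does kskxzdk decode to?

extreme

The output letters match the input read backwards, each shifted +6: cat reversed is tac. The word is reversed, then every letter is shifted forward by 6.
Decoding kskxzdk: shift back: k−6=e, s−6=m, k−6=e, x−6=r, z−6=t, d−6=x, k−6=e → emertxe; then reverse → extreme.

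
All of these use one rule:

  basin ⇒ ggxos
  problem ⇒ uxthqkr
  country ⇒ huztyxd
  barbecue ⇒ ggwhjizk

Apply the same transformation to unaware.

ztfcfxj

Shifts by position in basin: pos 0: b→g (+5), pos 1: a→g (+6), pos 2: s→x (+5), pos 3: i→o (+6) — repeating every 2. A repeating key of period 2 is used — shifts +5, +6 over and over.
Applying it to unaware: u+5=z, n+6=t, a+5=f, w+6=c, a+5=f, r+6=x, e+5=j.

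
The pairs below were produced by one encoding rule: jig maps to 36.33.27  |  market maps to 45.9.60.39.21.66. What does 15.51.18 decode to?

cod

j(#10)→36 and i(#9)→33: differences scale by 3, so n = 3·pos + 6. The formula is n = 3×(alphabet index, a=1) + 6.
Reversing it on 15.51.18: 15→(15−6)÷3=3=c, 51→(51−6)÷3=15=o, 18→(18−6)÷3=4=d.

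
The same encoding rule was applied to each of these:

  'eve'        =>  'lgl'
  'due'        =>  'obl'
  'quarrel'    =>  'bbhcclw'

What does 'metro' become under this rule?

xlecv

The shift depends on letter class: consonant v→g is +11, but vowel e→l is +7. Vowels shift forward by 7 and consonants shift forward by 11.
On metro: m(cons)+11=x, e(vowel)+7=l, t(cons)+11=e, r(cons)+11=c, o(vowel)+7=v.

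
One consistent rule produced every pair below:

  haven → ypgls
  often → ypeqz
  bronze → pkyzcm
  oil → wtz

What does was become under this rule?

dlh

The word is reversed, then every letter is shifted forward by 11.
For was: reverse → saw; then shift: s+11=d, a+11=l, w+11=h.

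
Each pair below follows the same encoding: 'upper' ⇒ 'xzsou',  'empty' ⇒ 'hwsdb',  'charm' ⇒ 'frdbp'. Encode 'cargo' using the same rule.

A repeating key of period 2 is used — shifts +3, +10 over and over.
For cargo: c+3=f, a+10=k, r+3=u, g+10=q, o+3=r.

fkuqr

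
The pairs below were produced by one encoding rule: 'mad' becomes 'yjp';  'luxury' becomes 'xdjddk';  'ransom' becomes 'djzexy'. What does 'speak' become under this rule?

ebnjw

The shift depends on letter class: consonant m→y is +12, but vowel a→j is +9. Two shifts are in play — +9 for a/e/i/o/u, +12 for every other letter.
For speak: s(cons)+12=e, p(cons)+12=b, e(vowel)+9=n, a(vowel)+9=j, k(cons)+12=w.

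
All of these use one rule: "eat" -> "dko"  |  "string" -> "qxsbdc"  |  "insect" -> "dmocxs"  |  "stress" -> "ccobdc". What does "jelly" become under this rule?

The word is reversed, then every letter is shifted forward by 10.
For jelly: reverse → yllej; then shift: y+10=i, l+10=v, l+10=v, e+10=o, j+10=t.

ivvot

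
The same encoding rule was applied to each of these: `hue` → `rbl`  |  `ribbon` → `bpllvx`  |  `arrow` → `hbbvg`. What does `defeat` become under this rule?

nlplhd

The rule splits by letter class: vowels +7, consonants +10.
For defeat: d(cons)+10=n, e(vowel)+7=l, f(cons)+10=p, e(vowel)+7=l, a(vowel)+7=h, t(cons)+10=d.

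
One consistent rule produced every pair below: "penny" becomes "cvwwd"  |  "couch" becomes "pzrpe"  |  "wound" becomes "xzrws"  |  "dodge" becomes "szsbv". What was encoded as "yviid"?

p(15)→c(2) and e(4)→v(21) fit y≡3x+9 (mod 26); the inverse of 3 mod 26 is 9. This is an affine cipher: with a=0,…,z=25, each position x becomes (3x+9) mod 26.
Reversing it on yviid: y(24)→9·(24−9)≡5=f; v(21)→9·(21−9)≡4=e; i(8)→9·(8−9)≡17=r; i(8)→9·(8−9)≡17=r; d(3)→9·(3−9)≡24=y (all mod 26).

ferry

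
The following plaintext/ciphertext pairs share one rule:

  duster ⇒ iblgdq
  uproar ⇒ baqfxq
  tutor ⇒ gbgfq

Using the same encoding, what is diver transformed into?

d(3)→i(8) and u(20)→b(1) fit y≡21x+23 (mod 26); the inverse of 21 mod 26 is 5. This is an affine cipher: with a=0,…,z=25, each position x becomes (21x+23) mod 26.
Applying it to diver: d(3)→21·3+23≡8=i; i(8)→21·8+23≡9=j; v(21)→21·21+23≡22=w; e(4)→21·4+23≡3=d; r(17)→21·17+23≡16=q (all mod 26).

ijwdq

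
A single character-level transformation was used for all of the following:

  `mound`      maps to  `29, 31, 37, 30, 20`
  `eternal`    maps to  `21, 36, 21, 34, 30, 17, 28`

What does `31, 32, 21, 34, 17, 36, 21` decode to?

m is letter #13 and maps to 29: an offset of 16. Each letter is replaced by its alphabet position (a=1..z=26) + 16.
Decoding 31, 32, 21, 34, 17, 36, 21: 31→(31−16)÷1=15=o, 32→(32−16)÷1=16=p, 21→(21−16)÷1=5=e, 34→(34−16)÷1=18=r, 17→(17−16)÷1=1=a, 36→(36−16)÷1=20=t, 21→(21−16)÷1=5=e.

operate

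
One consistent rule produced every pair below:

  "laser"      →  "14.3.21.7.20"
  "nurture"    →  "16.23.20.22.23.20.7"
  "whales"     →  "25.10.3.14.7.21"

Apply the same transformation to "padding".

18.3.6.6.11.16.9

l is letter #12 and maps to 14: an offset of 2. The number is (letter's place in the alphabet, a=1) + 2.
Applying it to padding: p=16→18, a=1→3, d=4→6, d=4→6, i=9→11, n=14→16, g=7→9.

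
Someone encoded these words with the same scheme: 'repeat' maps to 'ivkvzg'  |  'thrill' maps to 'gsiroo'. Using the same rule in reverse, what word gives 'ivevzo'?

reveal

Each pair mirrors across the alphabet (r↔i, e↔v, p↔k): positions sum to 25. This is the alphabet-reversal cipher (Atbash): a becomes z, b becomes y, etc.
Undoing it on ivevzo: i↔r, v↔e, e↔v, v↔e, z↔a, o↔l.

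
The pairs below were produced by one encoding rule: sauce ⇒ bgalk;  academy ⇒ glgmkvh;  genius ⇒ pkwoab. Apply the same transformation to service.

bkaeolk

Vowels shift forward by 6 and consonants shift forward by 9.
Applying it to service: s(cons)+9=b, e(vowel)+6=k, r(cons)+9=a, v(cons)+9=e, i(vowel)+6=o, c(cons)+9=l, e(vowel)+6=k.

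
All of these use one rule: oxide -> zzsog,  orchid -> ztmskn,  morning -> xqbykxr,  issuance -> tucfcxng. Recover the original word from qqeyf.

Shifts by position in oxide: pos 0: o→z (+11), pos 1: x→z (+2), pos 2: i→s (+10), pos 3: d→o (+11), pos 4: e→g (+2) — repeating every 3. The shifts repeat in a cycle of length 3: positions 0,1,… shift by +11, +2, +10, then the pattern repeats.
Decoding qqeyf: q−11=f, q−2=o, e−10=u, y−11=n, f−2=d.

found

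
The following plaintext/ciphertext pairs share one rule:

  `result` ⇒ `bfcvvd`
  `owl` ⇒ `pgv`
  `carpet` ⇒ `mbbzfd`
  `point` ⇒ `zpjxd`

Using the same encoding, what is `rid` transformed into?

The shift depends on letter class: consonant r→b is +10, but vowel e→f is +1. Vowels shift forward by 1 and consonants shift forward by 10.
For rid: r(cons)+10=b, i(vowel)+1=j, d(cons)+10=n.

bjn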